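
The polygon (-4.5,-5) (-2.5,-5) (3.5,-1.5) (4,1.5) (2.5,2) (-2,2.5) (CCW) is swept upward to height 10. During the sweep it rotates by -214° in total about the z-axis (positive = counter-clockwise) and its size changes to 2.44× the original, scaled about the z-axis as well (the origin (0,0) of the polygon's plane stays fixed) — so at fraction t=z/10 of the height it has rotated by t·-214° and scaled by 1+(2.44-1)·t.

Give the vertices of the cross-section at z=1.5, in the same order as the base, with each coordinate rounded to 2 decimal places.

t = z/height = 1.5/10 = 0.15
s = 1 + (scale-1)·z/height = 1 + (2.44-1)·1.5/10 = 1.216000
θ = twist·z/height = -214°·1.5/10 = -32.1000° = -0.560251 rad
cos θ = 0.847122, sin θ = -0.531399 (intermediates below are computed at full precision and shown rounded to 5 d.p.)
v1: (-4.5,-5) → rotate → (-6.46904,-1.84432) → ×s → (-7.86635,-2.24269) → (-7.87,-2.24)
v2: (-2.5,-5) → rotate → (-4.77480,-2.90711) → ×s → (-5.80615,-3.53505) → (-5.81,-3.54)
v3: (3.5,-1.5) → rotate → (2.16783,-3.13058) → ×s → (2.63608,-3.80678) → (2.64,-3.81)
v4: (4,1.5) → rotate → (4.18559,-0.85491) → ×s → (5.08967,-1.03957) → (5.09,-1.04)
v5: (2.5,2) → rotate → (3.18060,0.36575) → ×s → (3.86761,0.44475) → (3.87,0.44)
v6: (-2,2.5) → rotate → (-0.36575,3.18060) → ×s → (-0.44475,3.86761) → (-0.44,3.87)

Cross-section at z=1.5: (-7.87,-2.24) (-5.81,-3.54) (2.64,-3.81) (5.09,-1.04) (3.87,0.44) (-0.44,3.87)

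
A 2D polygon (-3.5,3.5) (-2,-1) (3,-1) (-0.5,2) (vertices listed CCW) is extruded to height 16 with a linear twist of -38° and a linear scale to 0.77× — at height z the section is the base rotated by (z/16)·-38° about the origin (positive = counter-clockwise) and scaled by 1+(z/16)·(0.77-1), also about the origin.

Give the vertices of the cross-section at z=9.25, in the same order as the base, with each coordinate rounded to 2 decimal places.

Cross-section at z=9.25: (-1.68,3.95) (-1.93,-0.16) (2.09,-1.78) (0.25,1.77)

t = z/height = 9.25/16 = 0.578125
s = 1 + (scale-1)·z/height = 1 + (0.77-1)·9.25/16 = 0.867031
θ = twist·z/height = -38°·9.25/16 = -21.9688° = -0.383427 rad
cos θ = 0.927388, sin θ = -0.374101 (intermediates below are computed at full precision and shown rounded to 5 d.p.)
v1: (-3.5,3.5) → rotate → (-1.93651,4.55521) → ×s → (-1.67901,3.94951) → (-1.68,3.95)
v2: (-2,-1) → rotate → (-2.22888,-0.17919) → ×s → (-1.93251,-0.15536) → (-1.93,-0.16)
v3: (3,-1) → rotate → (2.40806,-2.04969) → ×s → (2.08787,-1.77715) → (2.09,-1.78)
v4: (-0.5,2) → rotate → (0.28451,2.04183) → ×s → (0.24668,1.77033) → (0.25,1.77)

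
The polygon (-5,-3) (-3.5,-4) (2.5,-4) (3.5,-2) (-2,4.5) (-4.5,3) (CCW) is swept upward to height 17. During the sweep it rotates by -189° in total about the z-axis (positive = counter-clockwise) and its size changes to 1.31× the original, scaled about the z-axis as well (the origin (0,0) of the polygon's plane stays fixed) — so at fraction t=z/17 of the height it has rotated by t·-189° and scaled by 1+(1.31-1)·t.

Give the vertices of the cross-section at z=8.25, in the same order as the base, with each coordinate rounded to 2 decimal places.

t = z/height = 8.25/17 = 0.485294
s = 1 + (scale-1)·z/height = 1 + (1.31-1)·8.25/17 = 1.150441
θ = twist·z/height = -189°·8.25/17 = -91.7206° = -1.600826 rad
cos θ = -0.030025, sin θ = -0.999549 (intermediates below are computed at full precision and shown rounded to 5 d.p.)
v1: (-5,-3) → rotate → (-2.84852,5.08782) → ×s → (-3.27706,5.85324) → (-3.28,5.85)
v2: (-3.5,-4) → rotate → (-3.89311,3.61852) → ×s → (-4.47879,4.16290) → (-4.48,4.16)
v3: (2.5,-4) → rotate → (-4.07326,-2.37877) → ×s → (-4.68605,-2.73664) → (-4.69,-2.74)
v4: (3.5,-2) → rotate → (-2.10419,-3.43837) → ×s → (-2.42074,-3.95564) → (-2.42,-3.96)
v5: (-2,4.5) → rotate → (4.55802,1.86398) → ×s → (5.24374,2.14440) → (5.24,2.14)
v6: (-4.5,3) → rotate → (3.13376,4.40789) → ×s → (3.60521,5.07102) → (3.61,5.07)

Cross-section at z=8.25: (-3.28,5.85) (-4.48,4.16) (-4.69,-2.74) (-2.42,-3.96) (5.24,2.14) (3.61,5.07)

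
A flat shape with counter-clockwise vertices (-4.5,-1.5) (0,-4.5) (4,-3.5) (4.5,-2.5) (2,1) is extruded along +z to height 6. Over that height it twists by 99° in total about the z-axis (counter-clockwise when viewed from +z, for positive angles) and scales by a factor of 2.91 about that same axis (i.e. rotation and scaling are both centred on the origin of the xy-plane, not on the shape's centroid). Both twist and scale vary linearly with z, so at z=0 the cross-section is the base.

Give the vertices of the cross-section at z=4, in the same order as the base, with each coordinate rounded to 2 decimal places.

Cross-section at z=4: (-1.05,-10.73) (9.35,-4.16) (10.97,5.07) (9.35,7.03) (-0.23,5.08)

t = z/height = 4/6 = 0.666667
s = 1 + (scale-1)·z/height = 1 + (2.91-1)·4/6 = 2.273333
θ = twist·z/height = 99°·4/6 = 66.0000° = 1.151917 rad
cos θ = 0.406737, sin θ = 0.913545 (intermediates below are computed at full precision and shown rounded to 5 d.p.)
v1: (-4.5,-1.5) → rotate → (-0.46000,-4.72106) → ×s → (-1.04573,-10.73254) → (-1.05,-10.73)
v2: (0,-4.5) → rotate → (4.11095,-1.83031) → ×s → (9.34557,-4.16092) → (9.35,-4.16)
v3: (4,-3.5) → rotate → (4.82436,2.23060) → ×s → (10.96737,5.07091) → (10.97,5.07)
v4: (4.5,-2.5) → rotate → (4.11418,3.09411) → ×s → (9.35290,7.03395) → (9.35,7.03)
v5: (2,1) → rotate → (-0.10007,2.23383) → ×s → (-0.22750,5.07823) → (-0.23,5.08)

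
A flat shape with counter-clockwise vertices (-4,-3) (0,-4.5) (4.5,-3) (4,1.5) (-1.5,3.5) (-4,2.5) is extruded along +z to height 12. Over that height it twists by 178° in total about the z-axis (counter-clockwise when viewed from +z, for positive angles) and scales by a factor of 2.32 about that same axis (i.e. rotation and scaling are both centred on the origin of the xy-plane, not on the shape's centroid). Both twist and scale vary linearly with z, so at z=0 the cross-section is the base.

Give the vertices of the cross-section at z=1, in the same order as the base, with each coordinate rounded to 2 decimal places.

t = z/height = 1/12 = 0.0833333
s = 1 + (scale-1)·z/height = 1 + (2.32-1)·1/12 = 1.110000
θ = twist·z/height = 178°·1/12 = 14.8333° = 0.258891 rad
cos θ = 0.966675, sin θ = 0.256008 (intermediates below are computed at full precision and shown rounded to 5 d.p.)
v1: (-4,-3) → rotate → (-3.09867,-3.92406) → ×s → (-3.43953,-4.35570) → (-3.44,-4.36)
v2: (0,-4.5) → rotate → (1.15204,-4.35004) → ×s → (1.27876,-4.82854) → (1.28,-4.83)
v3: (4.5,-3) → rotate → (5.11806,-1.74799) → ×s → (5.68105,-1.94027) → (5.68,-1.94)
v4: (4,1.5) → rotate → (3.48269,2.47404) → ×s → (3.86578,2.74619) → (3.87,2.75)
v5: (-1.5,3.5) → rotate → (-2.34604,2.99935) → ×s → (-2.60411,3.32928) → (-2.60,3.33)
v6: (-4,2.5) → rotate → (-4.50672,1.39265) → ×s → (-5.00246,1.54585) → (-5.00,1.55)

Cross-section at z=1: (-3.44,-4.36) (1.28,-4.83) (5.68,-1.94) (3.87,2.75) (-2.60,3.33) (-5.00,1.55)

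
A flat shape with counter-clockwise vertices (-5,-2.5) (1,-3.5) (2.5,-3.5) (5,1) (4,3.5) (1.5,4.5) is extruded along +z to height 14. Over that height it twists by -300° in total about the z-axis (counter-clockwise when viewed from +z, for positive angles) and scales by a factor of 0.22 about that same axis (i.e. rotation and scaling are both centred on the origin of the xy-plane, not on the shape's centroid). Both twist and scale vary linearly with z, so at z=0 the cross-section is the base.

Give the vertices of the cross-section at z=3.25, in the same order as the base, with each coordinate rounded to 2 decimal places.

Cross-section at z=3.25: (-3.34,3.13) (-2.40,-1.76) (-1.98,-2.92) (2.19,-3.55) (3.83,-2.07) (3.88,0.13)

t = z/height = 3.25/14 = 0.232143
s = 1 + (scale-1)·z/height = 1 + (0.22-1)·3.25/14 = 0.818929
θ = twist·z/height = -300°·3.25/14 = -69.6429° = -1.215497 rad
cos θ = 0.347871, sin θ = -0.937542 (intermediates below are computed at full precision and shown rounded to 5 d.p.)
v1: (-5,-2.5) → rotate → (-4.08321,3.81804) → ×s → (-3.34386,3.12670) → (-3.34,3.13)
v2: (1,-3.5) → rotate → (-2.93353,-2.15509) → ×s → (-2.40235,-1.76487) → (-2.40,-1.76)
v3: (2.5,-3.5) → rotate → (-2.41172,-3.56140) → ×s → (-1.97503,-2.91654) → (-1.98,-2.92)
v4: (5,1) → rotate → (2.67690,-4.33984) → ×s → (2.19219,-3.55402) → (2.19,-3.55)
v5: (4,3.5) → rotate → (4.67288,-2.53262) → ×s → (3.82676,-2.07404) → (3.83,-2.07)
v6: (1.5,4.5) → rotate → (4.74075,0.15911) → ×s → (3.88233,0.13030) → (3.88,0.13)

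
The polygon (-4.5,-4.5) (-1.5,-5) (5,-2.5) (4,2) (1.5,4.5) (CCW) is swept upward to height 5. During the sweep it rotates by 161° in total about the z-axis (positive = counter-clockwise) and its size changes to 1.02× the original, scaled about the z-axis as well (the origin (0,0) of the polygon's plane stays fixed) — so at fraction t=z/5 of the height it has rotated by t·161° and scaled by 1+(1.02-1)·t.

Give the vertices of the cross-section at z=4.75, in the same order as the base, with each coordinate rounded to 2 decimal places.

t = z/height = 4.75/5 = 0.95
s = 1 + (scale-1)·z/height = 1 + (1.02-1)·4.75/5 = 1.019000
θ = twist·z/height = 161°·4.75/5 = 152.9500° = 2.669481 rad
cos θ = -0.890610, sin θ = 0.454768 (intermediates below are computed at full precision and shown rounded to 5 d.p.)
v1: (-4.5,-4.5) → rotate → (6.05420,1.96129) → ×s → (6.16923,1.99855) → (6.17,2.00)
v2: (-1.5,-5) → rotate → (3.60975,3.77090) → ×s → (3.67834,3.84255) → (3.68,3.84)
v3: (5,-2.5) → rotate → (-3.31613,4.50036) → ×s → (-3.37914,4.58587) → (-3.38,4.59)
v4: (4,2) → rotate → (-4.47198,0.03785) → ×s → (-4.55694,0.03857) → (-4.56,0.04)
v5: (1.5,4.5) → rotate → (-3.38237,-3.32559) → ×s → (-3.44664,-3.38878) → (-3.45,-3.39)

Cross-section at z=4.75: (6.17,2.00) (3.68,3.84) (-3.38,4.59) (-4.56,0.04) (-3.45,-3.39)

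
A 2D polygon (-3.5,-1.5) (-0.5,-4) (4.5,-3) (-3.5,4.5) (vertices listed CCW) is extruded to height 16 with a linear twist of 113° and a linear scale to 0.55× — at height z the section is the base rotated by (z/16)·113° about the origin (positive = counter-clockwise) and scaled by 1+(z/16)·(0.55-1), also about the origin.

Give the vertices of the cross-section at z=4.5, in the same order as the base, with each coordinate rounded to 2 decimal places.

t = z/height = 4.5/16 = 0.28125
s = 1 + (scale-1)·z/height = 1 + (0.55-1)·4.5/16 = 0.873438
θ = twist·z/height = 113°·4.5/16 = 31.7813° = 0.554687 rad
cos θ = 0.850065, sin θ = 0.526678 (intermediates below are computed at full precision and shown rounded to 5 d.p.)
v1: (-3.5,-1.5) → rotate → (-2.18521,-3.11847) → ×s → (-1.90865,-2.72379) → (-1.91,-2.72)
v2: (-0.5,-4) → rotate → (1.68168,-3.66360) → ×s → (1.46884,-3.19992) → (1.47,-3.20)
v3: (4.5,-3) → rotate → (5.40533,-0.18015) → ×s → (4.72121,-0.15735) → (4.72,-0.16)
v4: (-3.5,4.5) → rotate → (-5.34528,1.98192) → ×s → (-4.66877,1.73108) → (-4.67,1.73)

Cross-section at z=4.5: (-1.91,-2.72) (1.47,-3.20) (4.72,-0.16) (-4.67,1.73)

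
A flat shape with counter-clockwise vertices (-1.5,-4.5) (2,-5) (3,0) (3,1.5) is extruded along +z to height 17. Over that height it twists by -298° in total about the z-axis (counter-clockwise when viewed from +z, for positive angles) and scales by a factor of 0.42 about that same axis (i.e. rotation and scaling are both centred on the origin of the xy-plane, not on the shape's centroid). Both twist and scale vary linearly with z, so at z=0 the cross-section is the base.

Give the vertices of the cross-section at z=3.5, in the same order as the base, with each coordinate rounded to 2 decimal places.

t = z/height = 3.5/17 = 0.205882
s = 1 + (scale-1)·z/height = 1 + (0.42-1)·3.5/17 = 0.880588
θ = twist·z/height = -298°·3.5/17 = -61.3529° = -1.070811 rad
cos θ = 0.479413, sin θ = -0.877590 (intermediates below are computed at full precision and shown rounded to 5 d.p.)
v1: (-1.5,-4.5) → rotate → (-4.66827,-0.84097) → ×s → (-4.11083,-0.74055) → (-4.11,-0.74)
v2: (2,-5) → rotate → (-3.42912,-4.15224) → ×s → (-3.01964,-3.65642) → (-3.02,-3.66)
v3: (3,0) → rotate → (1.43824,-2.63277) → ×s → (1.26650,-2.31839) → (1.27,-2.32)
v4: (3,1.5) → rotate → (2.75462,-1.91365) → ×s → (2.42569,-1.68514) → (2.43,-1.69)

Cross-section at z=3.5: (-4.11,-0.74) (-3.02,-3.66) (1.27,-2.32) (2.43,-1.69)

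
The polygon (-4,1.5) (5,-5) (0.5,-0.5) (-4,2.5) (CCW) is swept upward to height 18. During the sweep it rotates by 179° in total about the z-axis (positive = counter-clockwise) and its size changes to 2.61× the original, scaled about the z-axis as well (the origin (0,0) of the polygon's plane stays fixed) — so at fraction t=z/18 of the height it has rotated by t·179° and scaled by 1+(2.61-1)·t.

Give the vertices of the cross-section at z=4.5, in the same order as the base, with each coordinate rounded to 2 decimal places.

t = z/height = 4.5/18 = 0.25
s = 1 + (scale-1)·z/height = 1 + (2.61-1)·4.5/18 = 1.402500
θ = twist·z/height = 179°·4.5/18 = 44.7500° = 0.781035 rad
cos θ = 0.710185, sin θ = 0.704015 (intermediates below are computed at full precision and shown rounded to 5 d.p.)
v1: (-4,1.5) → rotate → (-3.89676,-1.75078) → ×s → (-5.46521,-2.45547) → (-5.47,-2.46)
v2: (5,-5) → rotate → (7.07100,-0.03085) → ×s → (9.91708,-0.04327) → (9.92,-0.04)
v3: (0.5,-0.5) → rotate → (0.70710,-0.00309) → ×s → (0.99171,-0.00433) → (0.99,0.00)
v4: (-4,2.5) → rotate → (-4.60078,-1.04060) → ×s → (-6.45259,-1.45944) → (-6.45,-1.46)

Cross-section at z=4.5: (-5.47,-2.46) (9.92,-0.04) (0.99,0.00) (-6.45,-1.46)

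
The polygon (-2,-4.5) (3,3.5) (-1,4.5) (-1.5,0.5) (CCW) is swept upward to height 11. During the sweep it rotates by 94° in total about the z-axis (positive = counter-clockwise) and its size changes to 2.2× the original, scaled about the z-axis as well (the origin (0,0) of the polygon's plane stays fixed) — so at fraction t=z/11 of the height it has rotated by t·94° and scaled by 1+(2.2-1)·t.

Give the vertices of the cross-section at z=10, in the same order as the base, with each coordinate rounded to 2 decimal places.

Cross-section at z=10: (9.05,-4.91) (-6.80,6.83) (-9.55,-1.34) (-1.29,-3.04)

t = z/height = 10/11 = 0.909091
s = 1 + (scale-1)·z/height = 1 + (2.2-1)·10/11 = 2.090909
θ = twist·z/height = 94°·10/11 = 85.4545° = 1.491463 rad
cos θ = 0.079250, sin θ = 0.996855 (intermediates below are computed at full precision and shown rounded to 5 d.p.)
v1: (-2,-4.5) → rotate → (4.32735,-2.35033) → ×s → (9.04809,-4.91434) → (9.05,-4.91)
v2: (3,3.5) → rotate → (-3.25124,3.26794) → ×s → (-6.79805,6.83296) → (-6.80,6.83)
v3: (-1,4.5) → rotate → (-4.56510,-0.64023) → ×s → (-9.54520,-1.33866) → (-9.55,-1.34)
v4: (-1.5,0.5) → rotate → (-0.61730,-1.45566) → ×s → (-1.29072,-3.04365) → (-1.29,-3.04)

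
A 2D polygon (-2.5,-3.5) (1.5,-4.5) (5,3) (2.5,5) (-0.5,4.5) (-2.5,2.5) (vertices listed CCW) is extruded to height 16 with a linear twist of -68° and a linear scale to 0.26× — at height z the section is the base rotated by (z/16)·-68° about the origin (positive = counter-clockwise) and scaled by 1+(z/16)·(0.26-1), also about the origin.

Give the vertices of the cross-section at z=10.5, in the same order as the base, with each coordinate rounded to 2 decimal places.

Cross-section at z=10.5: (-2.18,-0.38) (-1.08,-2.19) (2.91,-0.71) (2.72,0.93) (1.44,1.83) (-0.01,1.82)

t = z/height = 10.5/16 = 0.65625
s = 1 + (scale-1)·z/height = 1 + (0.26-1)·10.5/16 = 0.514375
θ = twist·z/height = -68°·10.5/16 = -44.6250° = -0.778853 rad
cos θ = 0.711720, sin θ = -0.702464 (intermediates below are computed at full precision and shown rounded to 5 d.p.)
v1: (-2.5,-3.5) → rotate → (-4.23792,-0.73486) → ×s → (-2.17988,-0.37799) → (-2.18,-0.38)
v2: (1.5,-4.5) → rotate → (-2.09351,-4.25643) → ×s → (-1.07685,-2.18940) → (-1.08,-2.19)
v3: (5,3) → rotate → (5.66599,-1.37716) → ×s → (2.91444,-0.70838) → (2.91,-0.71)
v4: (2.5,5) → rotate → (5.29162,1.80244) → ×s → (2.72188,0.92713) → (2.72,0.93)
v5: (-0.5,4.5) → rotate → (2.80523,3.55397) → ×s → (1.44294,1.82807) → (1.44,1.83)
v6: (-2.5,2.5) → rotate → (-0.02314,3.53546) → ×s → (-0.01190,1.81855) → (-0.01,1.82)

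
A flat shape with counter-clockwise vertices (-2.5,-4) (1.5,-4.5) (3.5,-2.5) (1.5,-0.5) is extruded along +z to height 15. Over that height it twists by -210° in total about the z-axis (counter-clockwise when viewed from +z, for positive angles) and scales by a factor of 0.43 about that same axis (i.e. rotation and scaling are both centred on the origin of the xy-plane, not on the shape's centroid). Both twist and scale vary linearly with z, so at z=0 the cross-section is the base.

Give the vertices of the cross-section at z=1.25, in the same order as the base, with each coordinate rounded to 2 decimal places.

Cross-section at z=1.25: (-3.42,-2.92) (0.07,-4.52) (2.46,-3.27) (1.22,-0.88)

t = z/height = 1.25/15 = 0.0833333
s = 1 + (scale-1)·z/height = 1 + (0.43-1)·1.25/15 = 0.952500
θ = twist·z/height = -210°·1.25/15 = -17.5000° = -0.305433 rad
cos θ = 0.953717, sin θ = -0.300706 (intermediates below are computed at full precision and shown rounded to 5 d.p.)
v1: (-2.5,-4) → rotate → (-3.58712,-3.06310) → ×s → (-3.41673,-2.91761) → (-3.42,-2.92)
v2: (1.5,-4.5) → rotate → (0.07740,-4.74278) → ×s → (0.07372,-4.51750) → (0.07,-4.52)
v3: (3.5,-2.5) → rotate → (2.58624,-3.43676) → ×s → (2.46340,-3.27352) → (2.46,-3.27)
v4: (1.5,-0.5) → rotate → (1.28022,-0.92792) → ×s → (1.21941,-0.88384) → (1.22,-0.88)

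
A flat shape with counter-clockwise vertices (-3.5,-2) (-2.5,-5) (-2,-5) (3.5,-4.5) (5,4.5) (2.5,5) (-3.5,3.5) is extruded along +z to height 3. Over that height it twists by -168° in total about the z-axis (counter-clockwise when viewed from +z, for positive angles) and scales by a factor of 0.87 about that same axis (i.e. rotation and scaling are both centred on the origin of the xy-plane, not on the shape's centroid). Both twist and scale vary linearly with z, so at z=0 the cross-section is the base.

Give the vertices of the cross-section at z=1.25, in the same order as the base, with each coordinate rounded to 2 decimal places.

Cross-section at z=1.25: (-2.91,2.46) (-5.25,0.60) (-5.09,0.16) (-2.87,-4.57) (5.62,-2.99) (5.25,-0.60) (1.98,4.24)

t = z/height = 1.25/3 = 0.416667
s = 1 + (scale-1)·z/height = 1 + (0.87-1)·1.25/3 = 0.945833
θ = twist·z/height = -168°·1.25/3 = -70.0000° = -1.221730 rad
cos θ = 0.342020, sin θ = -0.939693 (intermediates below are computed at full precision and shown rounded to 5 d.p.)
v1: (-3.5,-2) → rotate → (-3.07646,2.60488) → ×s → (-2.90981,2.46379) → (-2.91,2.46)
v2: (-2.5,-5) → rotate → (-5.55351,0.63913) → ×s → (-5.25270,0.60451) → (-5.25,0.60)
v3: (-2,-5) → rotate → (-5.38250,0.16928) → ×s → (-5.09095,0.16011) → (-5.09,0.16)
v4: (3.5,-4.5) → rotate → (-3.03155,-4.82801) → ×s → (-2.86734,-4.56650) → (-2.87,-4.57)
v5: (5,4.5) → rotate → (5.93872,-3.15937) → ×s → (5.61704,-2.98824) → (5.62,-2.99)
v6: (2.5,5) → rotate → (5.55351,-0.63913) → ×s → (5.25270,-0.60451) → (5.25,-0.60)
v7: (-3.5,3.5) → rotate → (2.09185,4.48599) → ×s → (1.97854,4.24300) → (1.98,4.24)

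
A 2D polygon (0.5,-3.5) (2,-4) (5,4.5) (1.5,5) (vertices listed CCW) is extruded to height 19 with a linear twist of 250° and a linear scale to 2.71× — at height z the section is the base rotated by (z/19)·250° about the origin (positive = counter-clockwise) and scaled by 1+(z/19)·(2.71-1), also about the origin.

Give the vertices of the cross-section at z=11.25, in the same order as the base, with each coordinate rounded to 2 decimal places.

Cross-section at z=11.25: (2.88,6.51) (0.85,8.96) (-13.33,-2.35) (-7.89,-6.94)

t = z/height = 11.25/19 = 0.592105
s = 1 + (scale-1)·z/height = 1 + (2.71-1)·11.25/19 = 2.012500
θ = twist·z/height = 250°·11.25/19 = 148.0263° = 2.583547 rad
cos θ = -0.848291, sin θ = 0.529530 (intermediates below are computed at full precision and shown rounded to 5 d.p.)
v1: (0.5,-3.5) → rotate → (1.42921,3.23378) → ×s → (2.87628,6.50799) → (2.88,6.51)
v2: (2,-4) → rotate → (0.42154,4.45222) → ×s → (0.84834,8.96010) → (0.85,8.96)
v3: (5,4.5) → rotate → (-6.62434,-1.16966) → ×s → (-13.33149,-2.35395) → (-13.33,-2.35)
v4: (1.5,5) → rotate → (-3.92009,-3.44716) → ×s → (-7.88917,-6.93741) → (-7.89,-6.94)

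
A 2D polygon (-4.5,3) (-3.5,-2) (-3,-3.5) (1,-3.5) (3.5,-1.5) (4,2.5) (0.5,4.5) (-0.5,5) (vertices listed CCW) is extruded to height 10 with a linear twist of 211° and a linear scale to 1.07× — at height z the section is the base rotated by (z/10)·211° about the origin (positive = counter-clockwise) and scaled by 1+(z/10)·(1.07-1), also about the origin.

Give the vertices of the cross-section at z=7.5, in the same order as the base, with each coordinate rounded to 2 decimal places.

Cross-section at z=7.5: (3.23,-4.69) (4.20,0.59) (4.30,2.25) (0.39,3.81) (-2.84,2.83) (-4.89,-0.88) (-2.24,-4.20) (-1.46,-5.08)

t = z/height = 7.5/10 = 0.75
s = 1 + (scale-1)·z/height = 1 + (1.07-1)·7.5/10 = 1.052500
θ = twist·z/height = 211°·7.5/10 = 158.2500° = 2.761984 rad
cos θ = -0.928810, sin θ = 0.370557 (intermediates below are computed at full precision and shown rounded to 5 d.p.)
v1: (-4.5,3) → rotate → (3.06797,-4.45394) → ×s → (3.22904,-4.68777) → (3.23,-4.69)
v2: (-3.5,-2) → rotate → (3.99195,0.56067) → ×s → (4.20153,0.59010) → (4.20,0.59)
v3: (-3,-3.5) → rotate → (4.08338,2.13916) → ×s → (4.29776,2.25147) → (4.30,2.25)
v4: (1,-3.5) → rotate → (0.36814,3.62139) → ×s → (0.38747,3.81151) → (0.39,3.81)
v5: (3.5,-1.5) → rotate → (-2.69500,2.69017) → ×s → (-2.83648,2.83140) → (-2.84,2.83)
v6: (4,2.5) → rotate → (-4.64163,-0.83979) → ×s → (-4.88532,-0.88388) → (-4.89,-0.88)
v7: (0.5,4.5) → rotate → (-2.13191,-3.99436) → ×s → (-2.24384,-4.20407) → (-2.24,-4.20)
v8: (-0.5,5) → rotate → (-1.38838,-4.82933) → ×s → (-1.46127,-5.08287) → (-1.46,-5.08)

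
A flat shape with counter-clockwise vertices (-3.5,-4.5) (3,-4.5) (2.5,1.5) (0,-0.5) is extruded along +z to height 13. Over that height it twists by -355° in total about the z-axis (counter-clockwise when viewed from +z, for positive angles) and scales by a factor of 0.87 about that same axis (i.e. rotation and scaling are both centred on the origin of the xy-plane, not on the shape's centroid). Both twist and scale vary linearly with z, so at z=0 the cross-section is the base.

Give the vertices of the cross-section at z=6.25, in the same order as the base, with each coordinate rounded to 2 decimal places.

t = z/height = 6.25/13 = 0.480769
s = 1 + (scale-1)·z/height = 1 + (0.87-1)·6.25/13 = 0.937500
θ = twist·z/height = -355°·6.25/13 = -170.6731° = -2.978807 rad
cos θ = -0.986780, sin θ = -0.162068 (intermediates below are computed at full precision and shown rounded to 5 d.p.)
v1: (-3.5,-4.5) → rotate → (2.72442,5.00774) → ×s → (2.55415,4.69476) → (2.55,4.69)
v2: (3,-4.5) → rotate → (-3.68964,3.95431) → ×s → (-3.45904,3.70716) → (-3.46,3.71)
v3: (2.5,1.5) → rotate → (-2.22385,-1.88534) → ×s → (-2.08486,-1.76750) → (-2.08,-1.77)
v4: (0,-0.5) → rotate → (-0.08103,0.49339) → ×s → (-0.07597,0.46255) → (-0.08,0.46)

Cross-section at z=6.25: (2.55,4.69) (-3.46,3.71) (-2.08,-1.77) (-0.08,0.46)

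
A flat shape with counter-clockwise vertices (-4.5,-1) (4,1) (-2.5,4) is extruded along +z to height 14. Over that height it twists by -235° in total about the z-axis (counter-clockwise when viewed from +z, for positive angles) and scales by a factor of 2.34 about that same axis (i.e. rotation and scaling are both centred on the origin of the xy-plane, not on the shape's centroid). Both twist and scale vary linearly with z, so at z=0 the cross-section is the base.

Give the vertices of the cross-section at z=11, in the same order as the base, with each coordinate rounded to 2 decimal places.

Cross-section at z=11: (9.37,1.30) (-8.35,-1.38) (4.45,-8.60)

t = z/height = 11/14 = 0.785714
s = 1 + (scale-1)·z/height = 1 + (2.34-1)·11/14 = 2.052857
θ = twist·z/height = -235°·11/14 = -184.6429° = -3.222626 rad
cos θ = -0.996719, sin θ = 0.080944 (intermediates below are computed at full precision and shown rounded to 5 d.p.)
v1: (-4.5,-1) → rotate → (4.56618,0.63247) → ×s → (9.37371,1.29837) → (9.37,1.30)
v2: (4,1) → rotate → (-4.06782,-0.67294) → ×s → (-8.35065,-1.38145) → (-8.35,-1.38)
v3: (-2.5,4) → rotate → (2.16802,-4.18924) → ×s → (4.45063,-8.59990) → (4.45,-8.60)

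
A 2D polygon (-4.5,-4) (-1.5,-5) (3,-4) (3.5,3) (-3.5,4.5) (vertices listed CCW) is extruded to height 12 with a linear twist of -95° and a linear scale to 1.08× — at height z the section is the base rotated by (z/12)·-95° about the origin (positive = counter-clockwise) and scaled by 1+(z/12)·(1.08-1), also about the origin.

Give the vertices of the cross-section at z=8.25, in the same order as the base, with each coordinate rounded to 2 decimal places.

t = z/height = 8.25/12 = 0.6875
s = 1 + (scale-1)·z/height = 1 + (1.08-1)·8.25/12 = 1.055000
θ = twist·z/height = -95°·8.25/12 = -65.3125° = -1.139918 rad
cos θ = 0.417669, sin θ = -0.908599 (intermediates below are computed at full precision and shown rounded to 5 d.p.)
v1: (-4.5,-4) → rotate → (-5.51391,2.41802) → ×s → (-5.81717,2.55101) → (-5.82,2.55)
v2: (-1.5,-5) → rotate → (-5.16950,-0.72545) → ×s → (-5.45382,-0.76534) → (-5.45,-0.77)
v3: (3,-4) → rotate → (-2.38139,-4.39647) → ×s → (-2.51237,-4.63828) → (-2.51,-4.64)
v4: (3.5,3) → rotate → (4.18764,-1.92709) → ×s → (4.41796,-2.03308) → (4.42,-2.03)
v5: (-3.5,4.5) → rotate → (2.62686,5.05961) → ×s → (2.77133,5.33789) → (2.77,5.34)

Cross-section at z=8.25: (-5.82,2.55) (-5.45,-0.77) (-2.51,-4.64) (4.42,-2.03) (2.77,5.34)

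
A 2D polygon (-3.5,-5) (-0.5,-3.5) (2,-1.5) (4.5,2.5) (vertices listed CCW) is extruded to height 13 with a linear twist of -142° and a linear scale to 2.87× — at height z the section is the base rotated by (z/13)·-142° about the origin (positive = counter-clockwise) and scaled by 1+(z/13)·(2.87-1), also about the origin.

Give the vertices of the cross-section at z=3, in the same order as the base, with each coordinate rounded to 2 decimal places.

Cross-section at z=3: (-8.09,-3.31) (-3.31,-3.83) (1.25,-3.36) (7.35,-0.48)

t = z/height = 3/13 = 0.230769
s = 1 + (scale-1)·z/height = 1 + (2.87-1)·3/13 = 1.431538
θ = twist·z/height = -142°·3/13 = -32.7692° = -0.571931 rad
cos θ = 0.840857, sin θ = -0.541257 (intermediates below are computed at full precision and shown rounded to 5 d.p.)
v1: (-3.5,-5) → rotate → (-5.64928,-2.30989) → ×s → (-8.08717,-3.30669) → (-8.09,-3.31)
v2: (-0.5,-3.5) → rotate → (-2.31483,-2.67237) → ×s → (-3.31376,-3.82560) → (-3.31,-3.83)
v3: (2,-1.5) → rotate → (0.86983,-2.34380) → ×s → (1.24519,-3.35524) → (1.25,-3.36)
v4: (4.5,2.5) → rotate → (5.13700,-0.33351) → ×s → (7.35381,-0.47743) → (7.35,-0.48)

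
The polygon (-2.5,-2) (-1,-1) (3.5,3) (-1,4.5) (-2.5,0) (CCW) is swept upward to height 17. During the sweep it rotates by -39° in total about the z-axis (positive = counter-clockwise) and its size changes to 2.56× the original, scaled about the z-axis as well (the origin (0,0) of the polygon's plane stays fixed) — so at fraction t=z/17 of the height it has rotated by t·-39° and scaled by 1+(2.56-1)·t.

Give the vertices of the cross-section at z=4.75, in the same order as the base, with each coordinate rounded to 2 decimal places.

Cross-section at z=4.75: (-4.07,-2.14) (-1.68,-1.14) (5.75,3.28) (-0.19,6.62) (-3.52,0.68)

t = z/height = 4.75/17 = 0.279412
s = 1 + (scale-1)·z/height = 1 + (2.56-1)·4.75/17 = 1.435882
θ = twist·z/height = -39°·4.75/17 = -10.8971° = -0.190190 rad
cos θ = 0.981968, sin θ = -0.189045 (intermediates below are computed at full precision and shown rounded to 5 d.p.)
v1: (-2.5,-2) → rotate → (-2.83301,-1.49132) → ×s → (-4.06787,-2.14137) → (-4.07,-2.14)
v2: (-1,-1) → rotate → (-1.17101,-0.79292) → ×s → (-1.68144,-1.13854) → (-1.68,-1.14)
v3: (3.5,3) → rotate → (4.00402,2.28425) → ×s → (5.74931,3.27991) → (5.75,3.28)
v4: (-1,4.5) → rotate → (-0.13127,4.60790) → ×s → (-0.18848,6.61641) → (-0.19,6.62)
v5: (-2.5,0) → rotate → (-2.45492,0.47261) → ×s → (-3.52498,0.67862) → (-3.52,0.68)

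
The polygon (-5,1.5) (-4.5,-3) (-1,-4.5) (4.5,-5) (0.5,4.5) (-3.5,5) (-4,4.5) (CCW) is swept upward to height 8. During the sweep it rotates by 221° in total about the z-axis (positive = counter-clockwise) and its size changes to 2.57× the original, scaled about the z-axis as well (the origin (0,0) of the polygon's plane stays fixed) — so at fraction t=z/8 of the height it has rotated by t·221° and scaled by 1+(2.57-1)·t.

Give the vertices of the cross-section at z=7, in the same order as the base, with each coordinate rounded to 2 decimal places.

t = z/height = 7/8 = 0.875
s = 1 + (scale-1)·z/height = 1 + (2.57-1)·7/8 = 2.373750
θ = twist·z/height = 221°·7/8 = 193.3750° = 3.375030 rad
cos θ = -0.972877, sin θ = -0.231323 (intermediates below are computed at full precision and shown rounded to 5 d.p.)
v1: (-5,1.5) → rotate → (5.21137,-0.30270) → ×s → (12.37049,-0.71853) → (12.37,-0.72)
v2: (-4.5,-3) → rotate → (3.68398,3.95959) → ×s → (8.74484,9.39907) → (8.74,9.40)
v3: (-1,-4.5) → rotate → (-0.06808,4.60927) → ×s → (-0.16160,10.94125) → (-0.16,10.94)
v4: (4.5,-5) → rotate → (-5.53456,3.82343) → ×s → (-13.13767,9.07586) → (-13.14,9.08)
v5: (0.5,4.5) → rotate → (0.55452,-4.49361) → ×s → (1.31628,-10.66670) → (1.32,-10.67)
v6: (-3.5,5) → rotate → (4.56169,-4.05475) → ×s → (10.82830,-9.62497) → (10.83,-9.62)
v7: (-4,4.5) → rotate → (4.93246,-3.45265) → ×s → (11.70843,-8.19573) → (11.71,-8.20)

Cross-section at z=7: (12.37,-0.72) (8.74,9.40) (-0.16,10.94) (-13.14,9.08) (1.32,-10.67) (10.83,-9.62) (11.71,-8.20)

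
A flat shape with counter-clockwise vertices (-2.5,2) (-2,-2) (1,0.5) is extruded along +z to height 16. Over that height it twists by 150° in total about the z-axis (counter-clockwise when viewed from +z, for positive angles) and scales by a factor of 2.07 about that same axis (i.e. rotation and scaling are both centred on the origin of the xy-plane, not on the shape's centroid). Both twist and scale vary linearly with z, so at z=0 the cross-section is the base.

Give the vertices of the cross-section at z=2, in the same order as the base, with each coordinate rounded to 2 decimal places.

Cross-section at z=2: (-3.41,1.24) (-1.42,-2.88) (0.89,0.90)

t = z/height = 2/16 = 0.125
s = 1 + (scale-1)·z/height = 1 + (2.07-1)·2/16 = 1.133750
θ = twist·z/height = 150°·2/16 = 18.7500° = 0.327249 rad
cos θ = 0.946930, sin θ = 0.321439 (intermediates below are computed at full precision and shown rounded to 5 d.p.)
v1: (-2.5,2) → rotate → (-3.01020,1.09026) → ×s → (-3.41282,1.23608) → (-3.41,1.24)
v2: (-2,-2) → rotate → (-1.25098,-2.53674) → ×s → (-1.41830,-2.87603) → (-1.42,-2.88)
v3: (1,0.5) → rotate → (0.78621,0.79490) → ×s → (0.89137,0.90122) → (0.89,0.90)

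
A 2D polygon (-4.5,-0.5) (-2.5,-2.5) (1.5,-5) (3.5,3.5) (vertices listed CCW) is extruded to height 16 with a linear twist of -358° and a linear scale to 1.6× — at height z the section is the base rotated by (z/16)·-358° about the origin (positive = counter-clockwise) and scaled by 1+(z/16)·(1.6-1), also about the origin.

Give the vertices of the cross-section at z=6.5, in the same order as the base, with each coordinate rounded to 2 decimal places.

Cross-section at z=6.5: (4.26,3.69) (0.80,4.32) (-5.06,4.06) (-1.12,-6.05)

t = z/height = 6.5/16 = 0.40625
s = 1 + (scale-1)·z/height = 1 + (1.6-1)·6.5/16 = 1.243750
θ = twist·z/height = -358°·6.5/16 = -145.4375° = -2.538363 rad
cos θ = -0.823508, sin θ = -0.567305 (intermediates below are computed at full precision and shown rounded to 5 d.p.)
v1: (-4.5,-0.5) → rotate → (3.42213,2.96463) → ×s → (4.25628,3.68725) → (4.26,3.69)
v2: (-2.5,-2.5) → rotate → (0.64051,3.47703) → ×s → (0.79663,4.32456) → (0.80,4.32)
v3: (1.5,-5) → rotate → (-4.07179,3.26658) → ×s → (-5.06428,4.06281) → (-5.06,4.06)
v4: (3.5,3.5) → rotate → (-0.89671,-4.86784) → ×s → (-1.11528,-6.05438) → (-1.12,-6.05)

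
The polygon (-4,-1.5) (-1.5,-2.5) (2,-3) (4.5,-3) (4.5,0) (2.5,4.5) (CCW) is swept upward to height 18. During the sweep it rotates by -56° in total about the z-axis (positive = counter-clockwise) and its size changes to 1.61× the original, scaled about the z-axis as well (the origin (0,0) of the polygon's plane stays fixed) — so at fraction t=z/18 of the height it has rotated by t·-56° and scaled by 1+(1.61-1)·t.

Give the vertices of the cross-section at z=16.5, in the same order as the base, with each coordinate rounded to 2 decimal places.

Cross-section at z=16.5: (-5.72,3.41) (-4.50,-0.61) (-1.70,-5.36) (0.73,-8.40) (4.38,-5.48) (7.91,1.34)

t = z/height = 16.5/18 = 0.916667
s = 1 + (scale-1)·z/height = 1 + (1.61-1)·16.5/18 = 1.559167
θ = twist·z/height = -56°·16.5/18 = -51.3333° = -0.895936 rad
cos θ = 0.624789, sin θ = -0.780794 (intermediates below are computed at full precision and shown rounded to 5 d.p.)
v1: (-4,-1.5) → rotate → (-3.67035,2.18599) → ×s → (-5.72268,3.40833) → (-5.72,3.41)
v2: (-1.5,-2.5) → rotate → (-2.88917,-0.39078) → ×s → (-4.50469,-0.60929) → (-4.50,-0.61)
v3: (2,-3) → rotate → (-1.09281,-3.43595) → ×s → (-1.70387,-5.35722) → (-1.70,-5.36)
v4: (4.5,-3) → rotate → (0.46917,-5.38794) → ×s → (0.73151,-8.40069) → (0.73,-8.40)
v5: (4.5,0) → rotate → (2.81155,-3.51357) → ×s → (4.38367,-5.47825) → (4.38,-5.48)
v6: (2.5,4.5) → rotate → (5.07554,0.85956) → ×s → (7.91362,1.34020) → (7.91,1.34)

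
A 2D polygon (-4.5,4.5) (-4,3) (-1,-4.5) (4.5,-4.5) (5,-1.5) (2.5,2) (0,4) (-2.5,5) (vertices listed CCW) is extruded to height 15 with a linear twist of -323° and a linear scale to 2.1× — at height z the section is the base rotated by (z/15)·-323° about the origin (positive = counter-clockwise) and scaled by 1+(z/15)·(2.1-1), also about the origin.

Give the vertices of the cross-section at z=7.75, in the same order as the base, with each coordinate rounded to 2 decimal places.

t = z/height = 7.75/15 = 0.516667
s = 1 + (scale-1)·z/height = 1 + (2.1-1)·7.75/15 = 1.568333
θ = twist·z/height = -323°·7.75/15 = -166.8833° = -2.912664 rad
cos θ = -0.973910, sin θ = -0.226935 (intermediates below are computed at full precision and shown rounded to 5 d.p.)
v1: (-4.5,4.5) → rotate → (5.40380,-3.36139) → ×s → (8.47496,-5.27178) → (8.47,-5.27)
v2: (-4,3) → rotate → (4.57644,-2.01399) → ×s → (7.17739,-3.15861) → (7.18,-3.16)
v3: (-1,-4.5) → rotate → (-0.04730,4.60953) → ×s → (-0.07418,7.22928) → (-0.07,7.23)
v4: (4.5,-4.5) → rotate → (-5.40380,3.36139) → ×s → (-8.47496,5.27178) → (-8.47,5.27)
v5: (5,-1.5) → rotate → (-5.20995,0.32619) → ×s → (-8.17094,0.51158) → (-8.17,0.51)
v6: (2.5,2) → rotate → (-1.98091,-2.51516) → ×s → (-3.10672,-3.94460) → (-3.11,-3.94)
v7: (0,4) → rotate → (0.90774,-3.89564) → ×s → (1.42364,-6.10966) → (1.42,-6.11)
v8: (-2.5,5) → rotate → (3.56945,-4.30221) → ×s → (5.59808,-6.74730) → (5.60,-6.75)

Cross-section at z=7.75: (8.47,-5.27) (7.18,-3.16) (-0.07,7.23) (-8.47,5.27) (-8.17,0.51) (-3.11,-3.94) (1.42,-6.11) (5.60,-6.75)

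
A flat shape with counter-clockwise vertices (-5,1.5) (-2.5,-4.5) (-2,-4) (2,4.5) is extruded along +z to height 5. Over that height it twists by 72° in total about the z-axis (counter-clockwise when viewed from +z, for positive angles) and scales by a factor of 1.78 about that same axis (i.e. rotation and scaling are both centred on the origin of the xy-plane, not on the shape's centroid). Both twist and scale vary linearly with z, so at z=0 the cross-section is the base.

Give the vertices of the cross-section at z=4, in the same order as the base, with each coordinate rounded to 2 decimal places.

t = z/height = 4/5 = 0.8
s = 1 + (scale-1)·z/height = 1 + (1.78-1)·4/5 = 1.624000
θ = twist·z/height = 72°·4/5 = 57.6000° = 1.005310 rad
cos θ = 0.535827, sin θ = 0.844328 (intermediates below are computed at full precision and shown rounded to 5 d.p.)
v1: (-5,1.5) → rotate → (-3.94563,-3.41790) → ×s → (-6.40770,-5.55067) → (-6.41,-5.55)
v2: (-2.5,-4.5) → rotate → (2.45991,-4.52204) → ×s → (3.99489,-7.34379) → (3.99,-7.34)
v3: (-2,-4) → rotate → (2.30566,-3.83196) → ×s → (3.74439,-6.22311) → (3.74,-6.22)
v4: (2,4.5) → rotate → (-2.72782,4.09988) → ×s → (-4.42998,6.65820) → (-4.43,6.66)

Cross-section at z=4: (-6.41,-5.55) (3.99,-7.34) (3.74,-6.22) (-4.43,6.66)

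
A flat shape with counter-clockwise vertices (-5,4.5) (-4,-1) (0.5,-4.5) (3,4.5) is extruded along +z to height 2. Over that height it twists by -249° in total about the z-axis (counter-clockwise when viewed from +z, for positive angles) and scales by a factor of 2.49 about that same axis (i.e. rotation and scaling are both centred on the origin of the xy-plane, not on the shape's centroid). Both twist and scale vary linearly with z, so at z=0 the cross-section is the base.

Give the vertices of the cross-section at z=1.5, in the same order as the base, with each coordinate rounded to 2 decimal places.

t = z/height = 1.5/2 = 0.75
s = 1 + (scale-1)·z/height = 1 + (2.49-1)·1.5/2 = 2.117500
θ = twist·z/height = -249°·1.5/2 = -186.7500° = -3.259402 rad
cos θ = -0.993068, sin θ = 0.117537 (intermediates below are computed at full precision and shown rounded to 5 d.p.)
v1: (-5,4.5) → rotate → (4.43642,-5.05650) → ×s → (9.39413,-10.70713) → (9.39,-10.71)
v2: (-4,-1) → rotate → (4.08981,0.52292) → ×s → (8.66018,1.10728) → (8.66,1.11)
v3: (0.5,-4.5) → rotate → (0.03238,4.52758) → ×s → (0.06857,9.58714) → (0.07,9.59)
v4: (3,4.5) → rotate → (-3.50812,-4.11620) → ×s → (-7.42845,-8.71604) → (-7.43,-8.72)

Cross-section at z=1.5: (9.39,-10.71) (8.66,1.11) (0.07,9.59) (-7.43,-8.72)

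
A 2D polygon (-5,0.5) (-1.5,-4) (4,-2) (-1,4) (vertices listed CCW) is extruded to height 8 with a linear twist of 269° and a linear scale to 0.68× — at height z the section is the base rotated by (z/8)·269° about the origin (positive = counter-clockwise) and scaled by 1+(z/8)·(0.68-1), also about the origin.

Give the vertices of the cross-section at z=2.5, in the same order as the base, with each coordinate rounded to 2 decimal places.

t = z/height = 2.5/8 = 0.3125
s = 1 + (scale-1)·z/height = 1 + (0.68-1)·2.5/8 = 0.900000
θ = twist·z/height = 269°·2.5/8 = 84.0625° = 1.467167 rad
cos θ = 0.103444, sin θ = 0.994635 (intermediates below are computed at full precision and shown rounded to 5 d.p.)
v1: (-5,0.5) → rotate → (-1.01454,-4.92145) → ×s → (-0.91308,-4.42931) → (-0.91,-4.43)
v2: (-1.5,-4) → rotate → (3.82338,-1.90573) → ×s → (3.44104,-1.71515) → (3.44,-1.72)
v3: (4,-2) → rotate → (2.40304,3.77165) → ×s → (2.16274,3.39449) → (2.16,3.39)
v4: (-1,4) → rotate → (-4.08198,-0.58086) → ×s → (-3.67379,-0.52278) → (-3.67,-0.52)

Cross-section at z=2.5: (-0.91,-4.43) (3.44,-1.72) (2.16,3.39) (-3.67,-0.52)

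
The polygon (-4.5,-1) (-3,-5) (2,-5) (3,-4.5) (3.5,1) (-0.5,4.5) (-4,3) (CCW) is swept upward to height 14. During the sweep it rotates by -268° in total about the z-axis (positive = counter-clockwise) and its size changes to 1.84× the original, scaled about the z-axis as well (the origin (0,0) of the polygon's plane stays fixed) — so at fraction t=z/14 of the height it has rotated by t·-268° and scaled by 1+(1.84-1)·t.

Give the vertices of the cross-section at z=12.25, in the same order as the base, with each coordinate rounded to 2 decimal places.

t = z/height = 12.25/14 = 0.875
s = 1 + (scale-1)·z/height = 1 + (1.84-1)·12.25/14 = 1.735000
θ = twist·z/height = -268°·12.25/14 = -234.5000° = -4.092797 rad
cos θ = -0.580703, sin θ = 0.814116 (intermediates below are computed at full precision and shown rounded to 5 d.p.)
v1: (-4.5,-1) → rotate → (3.42728,-3.08282) → ×s → (5.94633,-5.34869) → (5.95,-5.35)
v2: (-3,-5) → rotate → (5.81269,0.46117) → ×s → (10.08501,0.80013) → (10.09,0.80)
v3: (2,-5) → rotate → (2.90917,4.53175) → ×s → (5.04741,7.86258) → (5.05,7.86)
v4: (3,-4.5) → rotate → (1.92141,5.05551) → ×s → (3.33365,8.77131) → (3.33,8.77)
v5: (3.5,1) → rotate → (-2.84658,2.26870) → ×s → (-4.93881,3.93620) → (-4.94,3.94)
v6: (-0.5,4.5) → rotate → (-3.37317,-3.02022) → ×s → (-5.85245,-5.24008) → (-5.85,-5.24)
v7: (-4,3) → rotate → (-0.11953,-4.99857) → ×s → (-0.20739,-8.67252) → (-0.21,-8.67)

Cross-section at z=12.25: (5.95,-5.35) (10.09,0.80) (5.05,7.86) (3.33,8.77) (-4.94,3.94) (-5.85,-5.24) (-0.21,-8.67)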